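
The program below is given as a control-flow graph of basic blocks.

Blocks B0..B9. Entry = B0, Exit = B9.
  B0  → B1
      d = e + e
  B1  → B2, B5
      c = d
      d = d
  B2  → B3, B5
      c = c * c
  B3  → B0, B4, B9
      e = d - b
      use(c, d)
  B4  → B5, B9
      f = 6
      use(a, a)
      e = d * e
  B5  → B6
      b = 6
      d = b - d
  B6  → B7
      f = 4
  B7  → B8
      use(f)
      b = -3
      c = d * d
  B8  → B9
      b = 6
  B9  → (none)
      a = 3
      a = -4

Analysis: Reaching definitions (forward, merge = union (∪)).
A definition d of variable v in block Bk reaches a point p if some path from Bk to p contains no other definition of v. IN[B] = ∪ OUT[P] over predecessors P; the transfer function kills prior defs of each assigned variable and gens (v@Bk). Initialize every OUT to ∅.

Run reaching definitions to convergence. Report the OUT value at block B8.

Answer: {b@B8, c@B7, d@B5, e@B3, e@B4, f@B6}

Working:
Converged values:
  B0: | IN={c@B2, d@B1, e@B3} | OUT={c@B2, d@B0, e@B3}
  B1: | IN={c@B2, d@B0, e@B3} | OUT={c@B1, d@B1, e@B3}
  B2: | IN={c@B1, d@B1, e@B3} | OUT={c@B2, d@B1, e@B3}
  B3: | IN={c@B2, d@B1, e@B3} | OUT={c@B2, d@B1, e@B3}
  B4: | IN={c@B2, d@B1, e@B3} | OUT={c@B2, d@B1, e@B4, f@B4}
  B5: | IN={c@B1, c@B2, d@B1, e@B3, e@B4, f@B4} | OUT={b@B5, c@B1, c@B2, d@B5, e@B3, e@B4, f@B4}
  B6: | IN={b@B5, c@B1, c@B2, d@B5, e@B3, e@B4, f@B4} | OUT={b@B5, c@B1, c@B2, d@B5, e@B3, e@B4, f@B6}
  B7: | IN={b@B5, c@B1, c@B2, d@B5, e@B3, e@B4, f@B6} | OUT={b@B7, c@B7, d@B5, e@B3, e@B4, f@B6}
  B8: | IN={b@B7, c@B7, d@B5, e@B3, e@B4, f@B6} | OUT={b@B8, c@B7, d@B5, e@B3, e@B4, f@B6}
  B9: | IN={b@B8, c@B2, c@B7, d@B1, d@B5, e@B3, e@B4, f@B4, f@B6} | OUT={a@B9, b@B8, c@B2, c@B7, d@B1, d@B5, e@B3, e@B4, f@B4, f@B6}

Merge at B8: IN[B8] = OUT[B7] = {b@B7, c@B7, d@B5, e@B3, e@B4, f@B6}
Applying B8's transfer function to that IN value gives OUT[B8] (row B8 above).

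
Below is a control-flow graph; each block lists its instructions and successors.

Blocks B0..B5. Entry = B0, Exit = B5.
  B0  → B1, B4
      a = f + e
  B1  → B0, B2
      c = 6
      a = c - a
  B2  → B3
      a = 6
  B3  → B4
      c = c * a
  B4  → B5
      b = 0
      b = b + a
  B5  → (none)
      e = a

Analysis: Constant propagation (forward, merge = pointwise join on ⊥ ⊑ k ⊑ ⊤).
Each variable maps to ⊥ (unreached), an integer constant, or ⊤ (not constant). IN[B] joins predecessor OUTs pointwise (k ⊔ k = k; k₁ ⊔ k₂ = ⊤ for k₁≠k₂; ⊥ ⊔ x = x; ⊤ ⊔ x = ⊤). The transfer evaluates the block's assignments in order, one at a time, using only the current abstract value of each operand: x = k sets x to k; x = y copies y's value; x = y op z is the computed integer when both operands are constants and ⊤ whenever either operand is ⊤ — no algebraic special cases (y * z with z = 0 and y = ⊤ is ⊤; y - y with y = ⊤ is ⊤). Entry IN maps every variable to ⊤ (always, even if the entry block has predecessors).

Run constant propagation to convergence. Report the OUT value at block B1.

Fixpoint table:
  B0:  IN=(all ⊤)  OUT=(all ⊤)
  B1:  IN=(all ⊤)  OUT={c:6; rest ⊤}
  B2:  IN={c:6; rest ⊤}  OUT={a:6, c:6; rest ⊤}
  B3:  IN={a:6, c:6; rest ⊤}  OUT={a:6, c:36; rest ⊤}
  B4:  IN=(all ⊤)  OUT=(all ⊤)
  B5:  IN=(all ⊤)  OUT=(all ⊤)

Merge at B1: IN[B1] = OUT[B0] = {a: ⊤, b: ⊤, c: ⊤, d: ⊤, e: ⊤, f: ⊤}
Applying B1's transfer function to that IN value gives OUT[B1] (row B1 above).

Answer: {a: ⊤, b: ⊤, c: 6, d: ⊤, e: ⊤, f: ⊤}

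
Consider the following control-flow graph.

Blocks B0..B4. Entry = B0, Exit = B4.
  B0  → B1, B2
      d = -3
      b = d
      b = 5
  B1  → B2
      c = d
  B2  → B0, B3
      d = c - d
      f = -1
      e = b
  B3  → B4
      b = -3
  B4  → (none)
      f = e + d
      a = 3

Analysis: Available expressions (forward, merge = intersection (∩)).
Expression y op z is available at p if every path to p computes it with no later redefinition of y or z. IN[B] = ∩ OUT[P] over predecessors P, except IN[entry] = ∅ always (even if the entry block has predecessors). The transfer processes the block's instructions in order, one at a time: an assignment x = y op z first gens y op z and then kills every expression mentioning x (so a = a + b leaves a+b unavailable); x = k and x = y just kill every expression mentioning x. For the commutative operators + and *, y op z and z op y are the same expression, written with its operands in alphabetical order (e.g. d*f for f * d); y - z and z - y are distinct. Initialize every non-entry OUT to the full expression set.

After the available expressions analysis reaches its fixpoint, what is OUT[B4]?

Fixpoint table:
  B0:   IN={}   OUT={}
  B1:   IN={}   OUT={}
  B2:   IN={}   OUT={}
  B3:   IN={}   OUT={}
  B4:   IN={}   OUT={d+e}

Merge at B4: IN[B4] = OUT[B3] = {}
Applying B4's transfer function to that IN value gives OUT[B4] (row B4 above).

Answer: {d+e}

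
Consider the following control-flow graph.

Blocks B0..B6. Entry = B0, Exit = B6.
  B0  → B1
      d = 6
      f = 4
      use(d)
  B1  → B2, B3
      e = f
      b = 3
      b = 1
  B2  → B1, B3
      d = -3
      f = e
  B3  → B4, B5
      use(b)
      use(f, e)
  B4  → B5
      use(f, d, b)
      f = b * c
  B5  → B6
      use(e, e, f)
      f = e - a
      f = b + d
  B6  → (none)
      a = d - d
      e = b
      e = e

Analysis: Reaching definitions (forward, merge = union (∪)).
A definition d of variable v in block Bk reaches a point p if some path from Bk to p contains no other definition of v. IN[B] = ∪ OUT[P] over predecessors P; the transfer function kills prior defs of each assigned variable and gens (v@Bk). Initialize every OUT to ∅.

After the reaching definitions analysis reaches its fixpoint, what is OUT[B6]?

Answer: {a@B6, b@B1, d@B0, d@B2, e@B6, f@B5}

Working:
Per-block solution:
  B0:   IN={}   OUT={d@B0, f@B0}
  B1:   IN={b@B1, d@B0, d@B2, e@B1, f@B0, f@B2}   OUT={b@B1, d@B0, d@B2, e@B1, f@B0, f@B2}
  B2:   IN={b@B1, d@B0, d@B2, e@B1, f@B0, f@B2}   OUT={b@B1, d@B2, e@B1, f@B2}
  B3:   IN={b@B1, d@B0, d@B2, e@B1, f@B0, f@B2}   OUT={b@B1, d@B0, d@B2, e@B1, f@B0, f@B2}
  B4:   IN={b@B1, d@B0, d@B2, e@B1, f@B0, f@B2}   OUT={b@B1, d@B0, d@B2, e@B1, f@B4}
  B5:   IN={b@B1, d@B0, d@B2, e@B1, f@B0, f@B2, f@B4}   OUT={b@B1, d@B0, d@B2, e@B1, f@B5}
  B6:   IN={b@B1, d@B0, d@B2, e@B1, f@B5}   OUT={a@B6, b@B1, d@B0, d@B2, e@B6, f@B5}

Merge at B6: IN[B6] = OUT[B5] = {b@B1, d@B0, d@B2, e@B1, f@B5}
Applying B6's transfer function to that IN value gives OUT[B6] (row B6 above).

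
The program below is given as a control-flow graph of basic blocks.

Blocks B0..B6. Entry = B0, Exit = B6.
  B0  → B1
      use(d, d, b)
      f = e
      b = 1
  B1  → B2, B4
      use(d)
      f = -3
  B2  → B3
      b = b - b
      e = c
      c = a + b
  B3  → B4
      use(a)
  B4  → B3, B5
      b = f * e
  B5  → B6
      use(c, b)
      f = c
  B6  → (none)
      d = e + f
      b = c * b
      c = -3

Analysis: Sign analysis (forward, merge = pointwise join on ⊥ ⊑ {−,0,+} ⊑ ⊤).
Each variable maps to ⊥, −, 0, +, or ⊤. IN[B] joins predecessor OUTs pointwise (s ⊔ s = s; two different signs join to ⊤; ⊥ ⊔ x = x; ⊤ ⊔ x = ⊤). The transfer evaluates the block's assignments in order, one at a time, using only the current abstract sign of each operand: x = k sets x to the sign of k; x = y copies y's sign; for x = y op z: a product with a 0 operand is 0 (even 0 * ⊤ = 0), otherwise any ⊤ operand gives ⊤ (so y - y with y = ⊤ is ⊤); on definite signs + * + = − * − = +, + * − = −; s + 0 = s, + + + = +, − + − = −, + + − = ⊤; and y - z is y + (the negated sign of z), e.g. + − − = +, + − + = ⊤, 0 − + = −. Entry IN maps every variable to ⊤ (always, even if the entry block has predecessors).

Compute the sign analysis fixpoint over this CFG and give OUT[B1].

Answer: {a: ⊤, b: +, c: ⊤, d: ⊤, e: ⊤, f: -}

Trace:
Converged values:
  B0:   IN=(all ⊤)   OUT={b:+; rest ⊤}
  B1:   IN={b:+; rest ⊤}   OUT={b:+, f:-; rest ⊤}
  B2:   IN={b:+, f:-; rest ⊤}   OUT={f:-; rest ⊤}
  B3:   IN={f:-; rest ⊤}   OUT={f:-; rest ⊤}
  B4:   IN={f:-; rest ⊤}   OUT={f:-; rest ⊤}
  B5:   IN={f:-; rest ⊤}   OUT=(all ⊤)
  B6:   IN=(all ⊤)   OUT={c:-; rest ⊤}

Merge at B1: IN[B1] = OUT[B0] = {a: ⊤, b: +, c: ⊤, d: ⊤, e: ⊤, f: ⊤}
Applying B1's transfer function to that IN value gives OUT[B1] (row B1 above).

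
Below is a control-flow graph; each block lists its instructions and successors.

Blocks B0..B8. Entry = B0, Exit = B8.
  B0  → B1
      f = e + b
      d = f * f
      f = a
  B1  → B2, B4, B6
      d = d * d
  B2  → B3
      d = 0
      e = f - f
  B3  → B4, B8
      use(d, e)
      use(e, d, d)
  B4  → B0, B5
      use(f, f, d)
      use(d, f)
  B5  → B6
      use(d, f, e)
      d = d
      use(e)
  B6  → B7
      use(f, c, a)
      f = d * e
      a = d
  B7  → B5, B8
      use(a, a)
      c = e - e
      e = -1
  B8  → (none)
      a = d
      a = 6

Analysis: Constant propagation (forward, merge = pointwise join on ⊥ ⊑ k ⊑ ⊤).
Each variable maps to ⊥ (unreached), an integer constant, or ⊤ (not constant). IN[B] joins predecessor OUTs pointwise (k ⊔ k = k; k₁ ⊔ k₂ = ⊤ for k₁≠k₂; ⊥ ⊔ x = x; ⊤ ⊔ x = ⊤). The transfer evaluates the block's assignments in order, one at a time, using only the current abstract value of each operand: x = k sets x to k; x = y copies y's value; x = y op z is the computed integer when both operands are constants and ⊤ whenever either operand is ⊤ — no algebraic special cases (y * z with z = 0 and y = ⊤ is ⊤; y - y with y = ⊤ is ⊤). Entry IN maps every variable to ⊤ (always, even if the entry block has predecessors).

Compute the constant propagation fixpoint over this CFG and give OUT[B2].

Answer: {a: ⊤, b: ⊤, c: ⊤, d: 0, e: ⊤, f: ⊤}

Derivation:
Per-block solution:
  B0: | IN=(all ⊤) | OUT=(all ⊤)
  B1: | IN=(all ⊤) | OUT=(all ⊤)
  B2: | IN=(all ⊤) | OUT={d:0; rest ⊤}
  B3: | IN={d:0; rest ⊤} | OUT={d:0; rest ⊤}
  B4: | IN=(all ⊤) | OUT=(all ⊤)
  B5: | IN=(all ⊤) | OUT=(all ⊤)
  B6: | IN=(all ⊤) | OUT=(all ⊤)
  B7: | IN=(all ⊤) | OUT={e:-1; rest ⊤}
  B8: | IN=(all ⊤) | OUT={a:6; rest ⊤}

Merge at B2: IN[B2] = OUT[B1] = {a: ⊤, b: ⊤, c: ⊤, d: ⊤, e: ⊤, f: ⊤}
Applying B2's transfer function to that IN value gives OUT[B2] (row B2 above).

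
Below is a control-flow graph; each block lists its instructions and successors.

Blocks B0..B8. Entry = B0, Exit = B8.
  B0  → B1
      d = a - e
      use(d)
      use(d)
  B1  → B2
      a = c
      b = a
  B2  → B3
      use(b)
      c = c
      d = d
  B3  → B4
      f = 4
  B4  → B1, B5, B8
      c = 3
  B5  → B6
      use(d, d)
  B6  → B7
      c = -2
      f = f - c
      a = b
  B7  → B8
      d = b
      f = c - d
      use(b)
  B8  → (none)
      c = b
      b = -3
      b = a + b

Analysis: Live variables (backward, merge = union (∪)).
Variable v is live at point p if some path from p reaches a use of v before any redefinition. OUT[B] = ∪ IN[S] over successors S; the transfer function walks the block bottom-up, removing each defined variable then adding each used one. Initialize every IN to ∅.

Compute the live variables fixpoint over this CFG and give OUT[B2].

Fixpoint table:
  B0:  IN={a, c, e}  OUT={c, d}
  B1:  IN={c, d}  OUT={a, b, c, d}
  B2:  IN={a, b, c, d}  OUT={a, b, d}
  B3:  IN={a, b, d}  OUT={a, b, d, f}
  B4:  IN={a, b, d, f}  OUT={a, b, c, d, f}
  B5:  IN={b, d, f}  OUT={b, f}
  B6:  IN={b, f}  OUT={a, b, c}
  B7:  IN={a, b, c}  OUT={a, b}
  B8:  IN={a, b}  OUT={}

Merge at B2: OUT[B2] = IN[B3] = {a, b, d}

Answer: {a, b, d}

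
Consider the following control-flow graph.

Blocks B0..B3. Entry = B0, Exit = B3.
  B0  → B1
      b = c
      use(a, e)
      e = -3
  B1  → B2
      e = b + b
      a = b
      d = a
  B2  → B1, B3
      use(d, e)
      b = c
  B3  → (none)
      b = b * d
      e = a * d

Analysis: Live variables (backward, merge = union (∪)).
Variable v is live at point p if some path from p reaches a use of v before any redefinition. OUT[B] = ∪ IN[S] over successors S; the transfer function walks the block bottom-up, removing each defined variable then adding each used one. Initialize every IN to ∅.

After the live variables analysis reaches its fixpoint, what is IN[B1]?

Per-block solution:
  B0:  IN={a, c, e}  OUT={b, c}
  B1:  IN={b, c}  OUT={a, c, d, e}
  B2:  IN={a, c, d, e}  OUT={a, b, c, d}
  B3:  IN={a, b, d}  OUT={}

Merge at B1: OUT[B1] = IN[B2] = {a, c, d, e}
Applying B1's transfer function to that OUT value gives IN[B1] (row B1 above).

Answer: {b, c}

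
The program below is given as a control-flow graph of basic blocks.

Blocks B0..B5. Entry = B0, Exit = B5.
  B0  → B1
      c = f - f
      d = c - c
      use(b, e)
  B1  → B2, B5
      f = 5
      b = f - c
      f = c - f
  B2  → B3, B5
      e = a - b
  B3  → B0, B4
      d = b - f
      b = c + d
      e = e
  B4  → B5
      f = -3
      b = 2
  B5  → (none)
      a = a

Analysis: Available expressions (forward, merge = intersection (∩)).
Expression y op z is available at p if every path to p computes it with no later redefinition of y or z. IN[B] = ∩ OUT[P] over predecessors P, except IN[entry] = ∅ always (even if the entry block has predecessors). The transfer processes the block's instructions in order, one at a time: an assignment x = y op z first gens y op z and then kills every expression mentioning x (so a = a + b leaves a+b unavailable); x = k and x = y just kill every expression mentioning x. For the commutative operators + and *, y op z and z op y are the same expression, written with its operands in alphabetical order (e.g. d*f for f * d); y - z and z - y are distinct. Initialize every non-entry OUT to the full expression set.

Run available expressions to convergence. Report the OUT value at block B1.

Answer: {c-c}

Derivation:
Converged values:
  B0:   IN={}   OUT={c-c, f-f}
  B1:   IN={c-c, f-f}   OUT={c-c}
  B2:   IN={c-c}   OUT={a-b, c-c}
  B3:   IN={a-b, c-c}   OUT={c+d, c-c}
  B4:   IN={c+d, c-c}   OUT={c+d, c-c}
  B5:   IN={c-c}   OUT={c-c}

Merge at B1: IN[B1] = OUT[B0] = {c-c, f-f}
Applying B1's transfer function to that IN value gives OUT[B1] (row B1 above).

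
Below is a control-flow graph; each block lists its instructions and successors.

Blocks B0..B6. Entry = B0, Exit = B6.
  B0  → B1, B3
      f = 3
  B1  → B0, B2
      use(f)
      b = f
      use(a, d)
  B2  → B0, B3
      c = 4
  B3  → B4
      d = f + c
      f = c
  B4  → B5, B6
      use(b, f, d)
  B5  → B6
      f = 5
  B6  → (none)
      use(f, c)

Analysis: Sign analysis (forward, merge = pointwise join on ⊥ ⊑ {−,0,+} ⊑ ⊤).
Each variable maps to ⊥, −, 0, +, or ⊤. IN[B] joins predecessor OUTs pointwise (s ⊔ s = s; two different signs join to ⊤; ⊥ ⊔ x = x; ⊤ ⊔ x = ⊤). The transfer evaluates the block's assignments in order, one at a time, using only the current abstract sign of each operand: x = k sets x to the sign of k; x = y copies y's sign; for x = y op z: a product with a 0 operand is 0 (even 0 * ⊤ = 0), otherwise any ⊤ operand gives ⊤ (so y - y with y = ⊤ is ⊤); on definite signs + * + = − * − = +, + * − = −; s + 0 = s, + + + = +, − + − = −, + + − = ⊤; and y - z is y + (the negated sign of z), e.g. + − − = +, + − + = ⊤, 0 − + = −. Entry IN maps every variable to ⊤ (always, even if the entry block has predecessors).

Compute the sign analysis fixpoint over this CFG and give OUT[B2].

Answer: {a: ⊤, b: +, c: +, d: ⊤, e: ⊤, f: +}

Derivation:
Fixpoint table:
  B0:  IN=(all ⊤)  OUT={f:+; rest ⊤}
  B1:  IN={f:+; rest ⊤}  OUT={b:+, f:+; rest ⊤}
  B2:  IN={b:+, f:+; rest ⊤}  OUT={b:+, c:+, f:+; rest ⊤}
  B3:  IN={f:+; rest ⊤}  OUT=(all ⊤)
  B4:  IN=(all ⊤)  OUT=(all ⊤)
  B5:  IN=(all ⊤)  OUT={f:+; rest ⊤}
  B6:  IN=(all ⊤)  OUT=(all ⊤)

Merge at B2: IN[B2] = OUT[B1] = {a: ⊤, b: +, c: ⊤, d: ⊤, e: ⊤, f: +}
Applying B2's transfer function to that IN value gives OUT[B2] (row B2 above).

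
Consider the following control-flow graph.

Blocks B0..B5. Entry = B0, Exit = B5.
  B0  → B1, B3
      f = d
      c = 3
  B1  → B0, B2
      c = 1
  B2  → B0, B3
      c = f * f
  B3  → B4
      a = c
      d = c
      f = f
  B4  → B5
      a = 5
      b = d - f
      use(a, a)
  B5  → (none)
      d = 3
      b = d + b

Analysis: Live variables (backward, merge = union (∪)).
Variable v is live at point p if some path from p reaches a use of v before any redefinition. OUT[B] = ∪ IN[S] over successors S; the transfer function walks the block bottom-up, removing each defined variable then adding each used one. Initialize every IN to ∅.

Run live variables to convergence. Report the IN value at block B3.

Per-block solution:
  B0:   IN={d}   OUT={c, d, f}
  B1:   IN={d, f}   OUT={d, f}
  B2:   IN={d, f}   OUT={c, d, f}
  B3:   IN={c, f}   OUT={d, f}
  B4:   IN={d, f}   OUT={b}
  B5:   IN={b}   OUT={}

Merge at B3: OUT[B3] = IN[B4] = {d, f}
Applying B3's transfer function to that OUT value gives IN[B3] (row B3 above).

Answer: {c, f}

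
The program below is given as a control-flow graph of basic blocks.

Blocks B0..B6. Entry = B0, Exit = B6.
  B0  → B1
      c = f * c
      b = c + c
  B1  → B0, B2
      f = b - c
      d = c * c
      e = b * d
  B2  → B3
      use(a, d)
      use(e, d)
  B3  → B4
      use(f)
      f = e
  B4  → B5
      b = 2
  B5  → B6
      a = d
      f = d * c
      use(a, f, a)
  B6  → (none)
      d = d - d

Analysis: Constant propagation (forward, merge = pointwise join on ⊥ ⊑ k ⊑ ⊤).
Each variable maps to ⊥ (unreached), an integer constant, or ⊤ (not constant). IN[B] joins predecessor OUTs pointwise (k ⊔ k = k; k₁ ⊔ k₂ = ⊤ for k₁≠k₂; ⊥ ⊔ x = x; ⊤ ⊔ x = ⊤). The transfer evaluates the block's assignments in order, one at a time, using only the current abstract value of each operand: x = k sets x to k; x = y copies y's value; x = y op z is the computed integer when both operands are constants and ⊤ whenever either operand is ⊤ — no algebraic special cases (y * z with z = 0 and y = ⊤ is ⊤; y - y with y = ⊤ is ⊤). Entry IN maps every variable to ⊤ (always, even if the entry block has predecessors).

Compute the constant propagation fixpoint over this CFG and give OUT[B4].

Answer: {a: ⊤, b: 2, c: ⊤, d: ⊤, e: ⊤, f: ⊤}

Trace:
Fixpoint table:
  B0:   IN=(all ⊤)   OUT=(all ⊤)
  B1:   IN=(all ⊤)   OUT=(all ⊤)
  B2:   IN=(all ⊤)   OUT=(all ⊤)
  B3:   IN=(all ⊤)   OUT=(all ⊤)
  B4:   IN=(all ⊤)   OUT={b:2; rest ⊤}
  B5:   IN={b:2; rest ⊤}   OUT={b:2; rest ⊤}
  B6:   IN={b:2; rest ⊤}   OUT={b:2; rest ⊤}

Merge at B4: IN[B4] = OUT[B3] = {a: ⊤, b: ⊤, c: ⊤, d: ⊤, e: ⊤, f: ⊤}
Applying B4's transfer function to that IN value gives OUT[B4] (row B4 above).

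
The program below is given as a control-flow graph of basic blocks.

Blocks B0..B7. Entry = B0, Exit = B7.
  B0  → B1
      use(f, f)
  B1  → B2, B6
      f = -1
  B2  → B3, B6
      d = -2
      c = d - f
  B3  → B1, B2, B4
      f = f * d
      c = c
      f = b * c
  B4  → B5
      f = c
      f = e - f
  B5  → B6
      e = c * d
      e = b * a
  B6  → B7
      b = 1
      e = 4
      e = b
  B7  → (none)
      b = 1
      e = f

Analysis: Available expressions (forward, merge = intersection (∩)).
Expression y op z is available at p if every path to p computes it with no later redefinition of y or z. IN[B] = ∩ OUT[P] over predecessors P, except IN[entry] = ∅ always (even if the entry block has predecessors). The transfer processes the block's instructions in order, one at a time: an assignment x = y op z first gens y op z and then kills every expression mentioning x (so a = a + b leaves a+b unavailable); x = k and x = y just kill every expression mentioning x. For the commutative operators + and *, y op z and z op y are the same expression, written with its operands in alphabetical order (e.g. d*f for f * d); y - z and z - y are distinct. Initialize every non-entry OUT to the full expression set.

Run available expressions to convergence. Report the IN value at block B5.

Converged values:
  B0: | IN={} | OUT={}
  B1: | IN={} | OUT={}
  B2: | IN={} | OUT={d-f}
  B3: | IN={d-f} | OUT={b*c}
  B4: | IN={b*c} | OUT={b*c}
  B5: | IN={b*c} | OUT={a*b, b*c, c*d}
  B6: | IN={} | OUT={}
  B7: | IN={} | OUT={}

Merge at B5: IN[B5] = OUT[B4] = {b*c}

Answer: {b*c}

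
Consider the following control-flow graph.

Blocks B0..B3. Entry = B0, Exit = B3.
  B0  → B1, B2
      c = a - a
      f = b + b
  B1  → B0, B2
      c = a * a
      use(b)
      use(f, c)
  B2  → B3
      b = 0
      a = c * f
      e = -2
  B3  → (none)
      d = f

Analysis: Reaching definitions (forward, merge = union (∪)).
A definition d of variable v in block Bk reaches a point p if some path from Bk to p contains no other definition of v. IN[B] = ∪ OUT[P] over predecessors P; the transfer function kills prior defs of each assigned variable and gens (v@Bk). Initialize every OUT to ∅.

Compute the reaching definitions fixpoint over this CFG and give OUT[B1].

Fixpoint table:
  B0: | IN={c@B1, f@B0} | OUT={c@B0, f@B0}
  B1: | IN={c@B0, f@B0} | OUT={c@B1, f@B0}
  B2: | IN={c@B0, c@B1, f@B0} | OUT={a@B2, b@B2, c@B0, c@B1, e@B2, f@B0}
  B3: | IN={a@B2, b@B2, c@B0, c@B1, e@B2, f@B0} | OUT={a@B2, b@B2, c@B0, c@B1, d@B3, e@B2, f@B0}

Merge at B1: IN[B1] = OUT[B0] = {c@B0, f@B0}
Applying B1's transfer function to that IN value gives OUT[B1] (row B1 above).

Answer: {c@B1, f@B0}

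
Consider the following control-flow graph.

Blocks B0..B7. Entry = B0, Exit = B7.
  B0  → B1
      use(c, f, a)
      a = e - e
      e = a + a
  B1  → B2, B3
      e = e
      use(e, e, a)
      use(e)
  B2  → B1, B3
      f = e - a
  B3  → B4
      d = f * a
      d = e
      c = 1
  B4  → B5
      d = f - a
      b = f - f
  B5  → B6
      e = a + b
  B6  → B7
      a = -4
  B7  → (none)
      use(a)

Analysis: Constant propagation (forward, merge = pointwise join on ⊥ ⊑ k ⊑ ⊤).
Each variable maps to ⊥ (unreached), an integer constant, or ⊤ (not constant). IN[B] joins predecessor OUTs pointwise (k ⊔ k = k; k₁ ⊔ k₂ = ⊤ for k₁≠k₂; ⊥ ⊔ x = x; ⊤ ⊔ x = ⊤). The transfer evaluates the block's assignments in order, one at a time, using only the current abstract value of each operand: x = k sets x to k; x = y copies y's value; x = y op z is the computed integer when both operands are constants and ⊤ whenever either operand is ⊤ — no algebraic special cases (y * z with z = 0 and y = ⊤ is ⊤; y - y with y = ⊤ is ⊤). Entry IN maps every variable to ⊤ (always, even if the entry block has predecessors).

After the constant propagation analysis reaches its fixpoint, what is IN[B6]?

Fixpoint table:
  B0:   IN=(all ⊤)   OUT=(all ⊤)
  B1:   IN=(all ⊤)   OUT=(all ⊤)
  B2:   IN=(all ⊤)   OUT=(all ⊤)
  B3:   IN=(all ⊤)   OUT={c:1; rest ⊤}
  B4:   IN={c:1; rest ⊤}   OUT={c:1; rest ⊤}
  B5:   IN={c:1; rest ⊤}   OUT={c:1; rest ⊤}
  B6:   IN={c:1; rest ⊤}   OUT={a:-4, c:1; rest ⊤}
  B7:   IN={a:-4, c:1; rest ⊤}   OUT={a:-4, c:1; rest ⊤}

Merge at B6: IN[B6] = OUT[B5] = {a: ⊤, b: ⊤, c: 1, d: ⊤, e: ⊤, f: ⊤}

Answer: {a: ⊤, b: ⊤, c: 1, d: ⊤, e: ⊤, f: ⊤}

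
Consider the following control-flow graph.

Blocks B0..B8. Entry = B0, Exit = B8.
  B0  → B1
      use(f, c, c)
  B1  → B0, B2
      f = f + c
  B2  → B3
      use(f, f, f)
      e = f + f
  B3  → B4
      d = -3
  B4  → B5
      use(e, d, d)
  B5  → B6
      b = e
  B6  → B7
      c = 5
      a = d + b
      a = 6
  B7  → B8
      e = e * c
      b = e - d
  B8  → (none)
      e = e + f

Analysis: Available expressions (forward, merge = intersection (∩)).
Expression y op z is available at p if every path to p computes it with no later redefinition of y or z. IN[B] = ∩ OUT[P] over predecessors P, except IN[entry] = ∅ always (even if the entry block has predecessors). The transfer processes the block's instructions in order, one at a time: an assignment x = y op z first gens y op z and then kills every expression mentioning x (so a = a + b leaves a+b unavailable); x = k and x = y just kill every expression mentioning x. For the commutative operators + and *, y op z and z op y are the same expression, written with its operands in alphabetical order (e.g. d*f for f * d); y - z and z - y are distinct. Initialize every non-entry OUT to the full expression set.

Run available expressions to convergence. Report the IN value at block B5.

Answer: {f+f}

Trace:
Per-block solution:
  B0: | IN={} | OUT={}
  B1: | IN={} | OUT={}
  B2: | IN={} | OUT={f+f}
  B3: | IN={f+f} | OUT={f+f}
  B4: | IN={f+f} | OUT={f+f}
  B5: | IN={f+f} | OUT={f+f}
  B6: | IN={f+f} | OUT={b+d, f+f}
  B7: | IN={b+d, f+f} | OUT={e-d, f+f}
  B8: | IN={e-d, f+f} | OUT={f+f}

Merge at B5: IN[B5] = OUT[B4] = {f+f}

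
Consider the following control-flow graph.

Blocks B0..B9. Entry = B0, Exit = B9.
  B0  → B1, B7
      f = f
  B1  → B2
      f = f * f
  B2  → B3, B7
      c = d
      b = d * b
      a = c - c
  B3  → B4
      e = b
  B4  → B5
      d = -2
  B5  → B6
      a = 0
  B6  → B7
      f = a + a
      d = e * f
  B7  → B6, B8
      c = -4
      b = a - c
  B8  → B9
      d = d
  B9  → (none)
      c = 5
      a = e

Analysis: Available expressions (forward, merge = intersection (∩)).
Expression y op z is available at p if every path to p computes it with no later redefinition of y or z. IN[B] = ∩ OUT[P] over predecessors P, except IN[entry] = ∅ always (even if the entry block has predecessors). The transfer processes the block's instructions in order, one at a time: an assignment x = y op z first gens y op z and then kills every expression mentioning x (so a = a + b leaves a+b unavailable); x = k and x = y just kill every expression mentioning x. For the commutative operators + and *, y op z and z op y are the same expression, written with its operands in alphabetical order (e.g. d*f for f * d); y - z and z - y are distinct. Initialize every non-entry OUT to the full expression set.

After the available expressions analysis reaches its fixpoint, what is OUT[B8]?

Answer: {a-c}

Derivation:
Fixpoint table:
  B0:  IN={}  OUT={}
  B1:  IN={}  OUT={}
  B2:  IN={}  OUT={c-c}
  B3:  IN={c-c}  OUT={c-c}
  B4:  IN={c-c}  OUT={c-c}
  B5:  IN={c-c}  OUT={c-c}
  B6:  IN={}  OUT={a+a, e*f}
  B7:  IN={}  OUT={a-c}
  B8:  IN={a-c}  OUT={a-c}
  B9:  IN={a-c}  OUT={}

Merge at B8: IN[B8] = OUT[B7] = {a-c}
Applying B8's transfer function to that IN value gives OUT[B8] (row B8 above).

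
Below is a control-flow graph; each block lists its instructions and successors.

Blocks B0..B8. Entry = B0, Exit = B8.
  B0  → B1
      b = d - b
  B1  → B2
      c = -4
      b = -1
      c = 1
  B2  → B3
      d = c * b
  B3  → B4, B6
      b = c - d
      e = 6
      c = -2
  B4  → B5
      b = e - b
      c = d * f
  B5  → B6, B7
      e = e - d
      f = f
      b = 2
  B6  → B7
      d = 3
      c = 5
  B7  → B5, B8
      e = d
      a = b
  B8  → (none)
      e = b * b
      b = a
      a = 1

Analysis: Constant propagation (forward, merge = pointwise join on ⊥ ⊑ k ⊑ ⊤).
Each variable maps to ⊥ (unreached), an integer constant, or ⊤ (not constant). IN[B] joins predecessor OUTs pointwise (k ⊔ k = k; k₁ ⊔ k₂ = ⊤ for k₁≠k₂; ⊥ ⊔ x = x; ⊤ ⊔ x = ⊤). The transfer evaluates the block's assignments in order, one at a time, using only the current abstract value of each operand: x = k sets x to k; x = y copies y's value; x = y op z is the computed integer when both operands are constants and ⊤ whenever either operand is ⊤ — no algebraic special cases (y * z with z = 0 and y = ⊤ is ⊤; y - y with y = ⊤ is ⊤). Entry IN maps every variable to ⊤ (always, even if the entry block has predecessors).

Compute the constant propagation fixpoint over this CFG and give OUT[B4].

Converged values:
  B0:  IN=(all ⊤)  OUT=(all ⊤)
  B1:  IN=(all ⊤)  OUT={b:-1, c:1; rest ⊤}
  B2:  IN={b:-1, c:1; rest ⊤}  OUT={b:-1, c:1, d:-1; rest ⊤}
  B3:  IN={b:-1, c:1, d:-1; rest ⊤}  OUT={b:2, c:-2, d:-1, e:6; rest ⊤}
  B4:  IN={b:2, c:-2, d:-1, e:6; rest ⊤}  OUT={b:4, d:-1, e:6; rest ⊤}
  B5:  IN=(all ⊤)  OUT={b:2; rest ⊤}
  B6:  IN={b:2; rest ⊤}  OUT={b:2, c:5, d:3; rest ⊤}
  B7:  IN={b:2; rest ⊤}  OUT={a:2, b:2; rest ⊤}
  B8:  IN={a:2, b:2; rest ⊤}  OUT={a:1, b:2, e:4; rest ⊤}

Merge at B4: IN[B4] = OUT[B3] = {a: ⊤, b: 2, c: -2, d: -1, e: 6, f: ⊤}
Applying B4's transfer function to that IN value gives OUT[B4] (row B4 above).

Answer: {a: ⊤, b: 4, c: ⊤, d: -1, e: 6, f: ⊤}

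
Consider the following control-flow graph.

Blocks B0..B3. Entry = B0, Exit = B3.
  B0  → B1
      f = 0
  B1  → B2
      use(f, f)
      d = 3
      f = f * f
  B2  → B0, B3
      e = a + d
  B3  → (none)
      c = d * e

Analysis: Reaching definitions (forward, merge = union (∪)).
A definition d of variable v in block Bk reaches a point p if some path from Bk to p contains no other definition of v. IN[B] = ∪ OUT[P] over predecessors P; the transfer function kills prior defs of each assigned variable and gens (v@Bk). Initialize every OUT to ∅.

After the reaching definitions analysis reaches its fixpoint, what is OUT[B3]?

Fixpoint table:
  B0:  IN={d@B1, e@B2, f@B1}  OUT={d@B1, e@B2, f@B0}
  B1:  IN={d@B1, e@B2, f@B0}  OUT={d@B1, e@B2, f@B1}
  B2:  IN={d@B1, e@B2, f@B1}  OUT={d@B1, e@B2, f@B1}
  B3:  IN={d@B1, e@B2, f@B1}  OUT={c@B3, d@B1, e@B2, f@B1}

Merge at B3: IN[B3] = OUT[B2] = {d@B1, e@B2, f@B1}
Applying B3's transfer function to that IN value gives OUT[B3] (row B3 above).

Answer: {c@B3, d@B1, e@B2, f@B1}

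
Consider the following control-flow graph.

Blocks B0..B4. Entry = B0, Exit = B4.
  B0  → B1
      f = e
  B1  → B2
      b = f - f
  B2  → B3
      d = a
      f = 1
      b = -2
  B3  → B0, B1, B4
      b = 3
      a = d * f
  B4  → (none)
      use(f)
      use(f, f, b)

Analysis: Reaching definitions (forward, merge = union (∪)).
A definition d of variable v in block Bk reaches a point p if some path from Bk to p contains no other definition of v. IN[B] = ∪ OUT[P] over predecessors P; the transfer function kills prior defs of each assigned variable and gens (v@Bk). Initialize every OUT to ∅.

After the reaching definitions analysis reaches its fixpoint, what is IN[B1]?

Per-block solution:
  B0: | IN={a@B3, b@B3, d@B2, f@B2} | OUT={a@B3, b@B3, d@B2, f@B0}
  B1: | IN={a@B3, b@B3, d@B2, f@B0, f@B2} | OUT={a@B3, b@B1, d@B2, f@B0, f@B2}
  B2: | IN={a@B3, b@B1, d@B2, f@B0, f@B2} | OUT={a@B3, b@B2, d@B2, f@B2}
  B3: | IN={a@B3, b@B2, d@B2, f@B2} | OUT={a@B3, b@B3, d@B2, f@B2}
  B4: | IN={a@B3, b@B3, d@B2, f@B2} | OUT={a@B3, b@B3, d@B2, f@B2}

Merge at B1: IN[B1] = OUT[B0] ⊔ OUT[B3] = {a@B3, b@B3, d@B2, f@B0, f@B2}

Answer: {a@B3, b@B3, d@B2, f@B0, f@B2}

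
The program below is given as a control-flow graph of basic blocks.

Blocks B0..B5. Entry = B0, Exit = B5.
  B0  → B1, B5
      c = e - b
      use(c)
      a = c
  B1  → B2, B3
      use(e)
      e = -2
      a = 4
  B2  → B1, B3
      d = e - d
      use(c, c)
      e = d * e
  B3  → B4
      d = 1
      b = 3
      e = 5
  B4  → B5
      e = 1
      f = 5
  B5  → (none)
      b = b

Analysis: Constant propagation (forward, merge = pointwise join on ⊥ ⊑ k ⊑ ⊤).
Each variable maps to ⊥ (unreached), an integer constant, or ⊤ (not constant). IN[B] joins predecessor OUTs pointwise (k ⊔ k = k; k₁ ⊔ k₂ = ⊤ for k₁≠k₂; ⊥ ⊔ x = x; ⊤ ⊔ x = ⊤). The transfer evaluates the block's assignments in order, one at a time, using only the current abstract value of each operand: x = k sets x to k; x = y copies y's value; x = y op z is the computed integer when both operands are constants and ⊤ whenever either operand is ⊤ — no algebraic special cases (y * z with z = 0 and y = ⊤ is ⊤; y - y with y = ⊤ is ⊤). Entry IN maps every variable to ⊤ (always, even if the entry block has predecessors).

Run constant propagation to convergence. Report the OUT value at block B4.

Answer: {a: 4, b: 3, c: ⊤, d: 1, e: 1, f: 5}

Working:
Fixpoint table:
  B0: | IN=(all ⊤) | OUT=(all ⊤)
  B1: | IN=(all ⊤) | OUT={a:4, e:-2; rest ⊤}
  B2: | IN={a:4, e:-2; rest ⊤} | OUT={a:4; rest ⊤}
  B3: | IN={a:4; rest ⊤} | OUT={a:4, b:3, d:1, e:5; rest ⊤}
  B4: | IN={a:4, b:3, d:1, e:5; rest ⊤} | OUT={a:4, b:3, d:1, e:1, f:5; rest ⊤}
  B5: | IN=(all ⊤) | OUT=(all ⊤)

Merge at B4: IN[B4] = OUT[B3] = {a: 4, b: 3, c: ⊤, d: 1, e: 5, f: ⊤}
Applying B4's transfer function to that IN value gives OUT[B4] (row B4 above).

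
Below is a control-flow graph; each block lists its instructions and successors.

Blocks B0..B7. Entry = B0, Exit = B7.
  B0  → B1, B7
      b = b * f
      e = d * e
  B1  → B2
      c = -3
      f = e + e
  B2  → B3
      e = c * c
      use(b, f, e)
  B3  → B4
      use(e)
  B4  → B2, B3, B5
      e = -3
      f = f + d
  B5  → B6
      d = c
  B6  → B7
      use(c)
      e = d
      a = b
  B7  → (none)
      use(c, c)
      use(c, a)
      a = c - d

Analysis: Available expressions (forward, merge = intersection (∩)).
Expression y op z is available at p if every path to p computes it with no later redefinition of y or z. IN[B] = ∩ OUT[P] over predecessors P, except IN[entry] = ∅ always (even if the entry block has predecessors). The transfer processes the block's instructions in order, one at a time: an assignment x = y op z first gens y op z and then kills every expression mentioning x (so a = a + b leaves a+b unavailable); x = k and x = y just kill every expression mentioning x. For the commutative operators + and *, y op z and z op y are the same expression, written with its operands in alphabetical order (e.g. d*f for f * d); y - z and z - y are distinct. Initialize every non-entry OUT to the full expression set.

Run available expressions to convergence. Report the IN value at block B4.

Fixpoint table:
  B0: | IN={} | OUT={}
  B1: | IN={} | OUT={e+e}
  B2: | IN={} | OUT={c*c}
  B3: | IN={c*c} | OUT={c*c}
  B4: | IN={c*c} | OUT={c*c}
  B5: | IN={c*c} | OUT={c*c}
  B6: | IN={c*c} | OUT={c*c}
  B7: | IN={} | OUT={c-d}

Merge at B4: IN[B4] = OUT[B3] = {c*c}

Answer: {c*c}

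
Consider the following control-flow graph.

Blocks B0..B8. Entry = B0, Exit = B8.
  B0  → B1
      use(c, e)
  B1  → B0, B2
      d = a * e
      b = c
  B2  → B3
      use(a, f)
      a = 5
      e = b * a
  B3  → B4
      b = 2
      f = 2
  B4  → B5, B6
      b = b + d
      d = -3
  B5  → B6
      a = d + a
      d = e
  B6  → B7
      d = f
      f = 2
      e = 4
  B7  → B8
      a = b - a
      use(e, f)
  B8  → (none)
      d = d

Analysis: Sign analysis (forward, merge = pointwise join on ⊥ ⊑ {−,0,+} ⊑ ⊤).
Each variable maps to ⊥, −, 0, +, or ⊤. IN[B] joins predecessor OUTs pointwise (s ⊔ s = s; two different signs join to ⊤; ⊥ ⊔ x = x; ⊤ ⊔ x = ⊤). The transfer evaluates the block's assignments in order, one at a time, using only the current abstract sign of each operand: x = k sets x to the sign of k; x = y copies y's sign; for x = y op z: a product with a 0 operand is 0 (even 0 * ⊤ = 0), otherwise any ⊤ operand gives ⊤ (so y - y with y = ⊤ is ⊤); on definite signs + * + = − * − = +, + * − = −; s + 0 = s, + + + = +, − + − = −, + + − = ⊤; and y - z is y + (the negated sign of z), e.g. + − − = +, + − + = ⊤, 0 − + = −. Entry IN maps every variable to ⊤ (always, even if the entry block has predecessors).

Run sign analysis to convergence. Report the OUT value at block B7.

Answer: {a: ⊤, b: ⊤, c: ⊤, d: +, e: +, f: +}

Working:
Per-block solution:
  B0:  IN=(all ⊤)  OUT=(all ⊤)
  B1:  IN=(all ⊤)  OUT=(all ⊤)
  B2:  IN=(all ⊤)  OUT={a:+; rest ⊤}
  B3:  IN={a:+; rest ⊤}  OUT={a:+, b:+, f:+; rest ⊤}
  B4:  IN={a:+, b:+, f:+; rest ⊤}  OUT={a:+, d:-, f:+; rest ⊤}
  B5:  IN={a:+, d:-, f:+; rest ⊤}  OUT={f:+; rest ⊤}
  B6:  IN={f:+; rest ⊤}  OUT={d:+, e:+, f:+; rest ⊤}
  B7:  IN={d:+, e:+, f:+; rest ⊤}  OUT={d:+, e:+, f:+; rest ⊤}
  B8:  IN={d:+, e:+, f:+; rest ⊤}  OUT={d:+, e:+, f:+; rest ⊤}

Merge at B7: IN[B7] = OUT[B6] = {a: ⊤, b: ⊤, c: ⊤, d: +, e: +, f: +}
Applying B7's transfer function to that IN value gives OUT[B7] (row B7 above).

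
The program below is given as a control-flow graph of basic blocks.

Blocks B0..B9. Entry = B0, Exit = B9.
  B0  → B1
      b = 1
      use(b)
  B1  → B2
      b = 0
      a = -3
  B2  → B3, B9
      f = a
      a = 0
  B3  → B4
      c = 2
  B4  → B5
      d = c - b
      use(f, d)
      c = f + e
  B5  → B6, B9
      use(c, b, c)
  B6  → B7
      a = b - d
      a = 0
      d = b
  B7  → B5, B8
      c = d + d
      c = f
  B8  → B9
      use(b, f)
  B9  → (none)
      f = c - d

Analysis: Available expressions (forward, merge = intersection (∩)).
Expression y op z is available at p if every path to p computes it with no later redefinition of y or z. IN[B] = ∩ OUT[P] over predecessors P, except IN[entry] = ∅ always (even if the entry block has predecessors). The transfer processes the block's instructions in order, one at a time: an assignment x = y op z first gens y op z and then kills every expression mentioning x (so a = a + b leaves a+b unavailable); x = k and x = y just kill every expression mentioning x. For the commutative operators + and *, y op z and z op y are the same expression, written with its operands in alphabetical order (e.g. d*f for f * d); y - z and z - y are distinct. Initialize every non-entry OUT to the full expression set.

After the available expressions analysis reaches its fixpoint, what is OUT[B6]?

Per-block solution:
  B0:   IN={}   OUT={}
  B1:   IN={}   OUT={}
  B2:   IN={}   OUT={}
  B3:   IN={}   OUT={}
  B4:   IN={}   OUT={e+f}
  B5:   IN={e+f}   OUT={e+f}
  B6:   IN={e+f}   OUT={e+f}
  B7:   IN={e+f}   OUT={d+d, e+f}
  B8:   IN={d+d, e+f}   OUT={d+d, e+f}
  B9:   IN={}   OUT={c-d}

Merge at B6: IN[B6] = OUT[B5] = {e+f}
Applying B6's transfer function to that IN value gives OUT[B6] (row B6 above).

Answer: {e+f}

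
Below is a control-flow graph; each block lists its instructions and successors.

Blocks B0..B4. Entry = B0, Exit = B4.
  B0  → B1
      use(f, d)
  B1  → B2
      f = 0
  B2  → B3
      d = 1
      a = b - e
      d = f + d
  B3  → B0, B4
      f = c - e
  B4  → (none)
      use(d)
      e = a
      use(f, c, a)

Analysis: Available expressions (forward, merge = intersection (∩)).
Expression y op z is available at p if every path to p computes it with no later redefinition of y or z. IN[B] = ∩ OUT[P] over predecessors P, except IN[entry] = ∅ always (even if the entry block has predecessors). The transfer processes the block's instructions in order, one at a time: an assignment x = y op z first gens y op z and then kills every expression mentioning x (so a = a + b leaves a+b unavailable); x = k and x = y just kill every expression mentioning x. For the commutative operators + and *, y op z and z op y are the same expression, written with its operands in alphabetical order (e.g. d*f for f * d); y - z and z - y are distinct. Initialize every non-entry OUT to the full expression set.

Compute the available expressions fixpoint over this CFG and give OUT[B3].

Fixpoint table:
  B0: | IN={} | OUT={}
  B1: | IN={} | OUT={}
  B2: | IN={} | OUT={b-e}
  B3: | IN={b-e} | OUT={b-e, c-e}
  B4: | IN={b-e, c-e} | OUT={}

Merge at B3: IN[B3] = OUT[B2] = {b-e}
Applying B3's transfer function to that IN value gives OUT[B3] (row B3 above).

Answer: {b-e, c-e}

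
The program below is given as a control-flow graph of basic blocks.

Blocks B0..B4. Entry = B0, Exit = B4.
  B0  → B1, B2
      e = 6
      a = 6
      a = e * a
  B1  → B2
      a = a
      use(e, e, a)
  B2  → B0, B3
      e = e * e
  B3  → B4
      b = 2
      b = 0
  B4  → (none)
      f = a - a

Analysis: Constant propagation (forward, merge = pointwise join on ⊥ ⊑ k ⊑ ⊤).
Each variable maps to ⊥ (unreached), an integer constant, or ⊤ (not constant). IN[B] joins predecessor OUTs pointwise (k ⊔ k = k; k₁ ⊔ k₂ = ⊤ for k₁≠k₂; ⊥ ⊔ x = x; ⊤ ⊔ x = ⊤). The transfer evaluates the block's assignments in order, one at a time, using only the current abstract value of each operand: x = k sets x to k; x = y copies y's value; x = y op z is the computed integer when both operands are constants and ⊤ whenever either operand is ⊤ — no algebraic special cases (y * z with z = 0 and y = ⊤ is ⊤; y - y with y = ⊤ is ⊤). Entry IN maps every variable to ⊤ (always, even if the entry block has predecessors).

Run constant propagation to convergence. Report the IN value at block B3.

Fixpoint table:
  B0:  IN=(all ⊤)  OUT={a:36, e:6; rest ⊤}
  B1:  IN={a:36, e:6; rest ⊤}  OUT={a:36, e:6; rest ⊤}
  B2:  IN={a:36, e:6; rest ⊤}  OUT={a:36, e:36; rest ⊤}
  B3:  IN={a:36, e:36; rest ⊤}  OUT={a:36, b:0, e:36; rest ⊤}
  B4:  IN={a:36, b:0, e:36; rest ⊤}  OUT={a:36, b:0, e:36, f:0; rest ⊤}

Merge at B3: IN[B3] = OUT[B2] = {a: 36, b: ⊤, c: ⊤, d: ⊤, e: 36, f: ⊤}

Answer: {a: 36, b: ⊤, c: ⊤, d: ⊤, e: 36, f: ⊤}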